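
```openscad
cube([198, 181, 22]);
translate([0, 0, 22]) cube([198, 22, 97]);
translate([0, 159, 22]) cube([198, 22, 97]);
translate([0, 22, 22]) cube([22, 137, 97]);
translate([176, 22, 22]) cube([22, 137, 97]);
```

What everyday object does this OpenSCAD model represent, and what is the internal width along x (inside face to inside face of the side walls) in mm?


An open box. The internal width is 154 mm.

A 198×181 base slab with four walls standing on it — an open box. The base is 198 mm wide and the walls are 22 mm thick, so the internal width is 198 − 2 × 22 = 154 mm.


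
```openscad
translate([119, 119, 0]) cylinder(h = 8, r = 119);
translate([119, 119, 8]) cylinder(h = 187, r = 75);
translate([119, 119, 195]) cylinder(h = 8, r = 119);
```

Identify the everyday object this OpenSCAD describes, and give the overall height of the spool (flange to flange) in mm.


A spool. The overall height is 203 mm.

Three coaxial cylinders, large–small–large — a spool. Two 8 mm flanges and a 187 mm core give 8 + 187 + 8 = 203 mm.


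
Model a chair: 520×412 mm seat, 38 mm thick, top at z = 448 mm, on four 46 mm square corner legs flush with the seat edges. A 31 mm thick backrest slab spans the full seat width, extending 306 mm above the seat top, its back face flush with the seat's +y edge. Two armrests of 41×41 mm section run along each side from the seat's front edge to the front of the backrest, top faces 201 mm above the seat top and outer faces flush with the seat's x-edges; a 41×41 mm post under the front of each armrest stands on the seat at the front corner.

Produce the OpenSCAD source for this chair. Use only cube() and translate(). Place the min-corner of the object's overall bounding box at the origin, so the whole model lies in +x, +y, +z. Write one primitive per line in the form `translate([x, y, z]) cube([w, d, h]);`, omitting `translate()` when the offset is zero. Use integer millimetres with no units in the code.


translate([0, 0, 410]) cube([520, 412, 38]);
cube([46, 46, 410]);
translate([474, 0, 0]) cube([46, 46, 410]);
translate([0, 366, 0]) cube([46, 46, 410]);
translate([474, 366, 0]) cube([46, 46, 410]);
translate([0, 381, 448]) cube([520, 31, 306]);
translate([0, 0, 608]) cube([41, 381, 41]);
translate([479, 0, 608]) cube([41, 381, 41]);
translate([0, 0, 448]) cube([41, 41, 160]);
translate([479, 0, 448]) cube([41, 41, 160]);


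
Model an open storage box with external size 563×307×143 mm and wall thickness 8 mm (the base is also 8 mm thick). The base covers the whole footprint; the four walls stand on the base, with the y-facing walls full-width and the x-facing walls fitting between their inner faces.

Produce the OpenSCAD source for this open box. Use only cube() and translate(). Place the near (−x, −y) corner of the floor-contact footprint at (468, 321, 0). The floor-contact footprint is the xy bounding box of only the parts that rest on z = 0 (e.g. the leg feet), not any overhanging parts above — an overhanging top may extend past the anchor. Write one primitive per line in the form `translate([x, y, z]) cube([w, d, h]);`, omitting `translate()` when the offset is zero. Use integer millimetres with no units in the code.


translate([468, 321, 0]) cube([563, 307, 8]);
translate([468, 321, 8]) cube([563, 8, 135]);
translate([468, 620, 8]) cube([563, 8, 135]);
translate([468, 329, 8]) cube([8, 291, 135]);
translate([1023, 329, 8]) cube([8, 291, 135]);


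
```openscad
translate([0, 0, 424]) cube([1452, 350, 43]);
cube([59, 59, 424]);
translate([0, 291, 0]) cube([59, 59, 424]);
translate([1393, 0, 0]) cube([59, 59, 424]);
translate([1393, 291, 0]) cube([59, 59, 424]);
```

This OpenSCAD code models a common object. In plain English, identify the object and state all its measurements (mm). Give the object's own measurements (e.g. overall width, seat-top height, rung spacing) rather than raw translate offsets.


A bench: a 1452×350 mm seat slab, 43 mm thick, top at z = 467 mm, on four 59×59 mm square legs flush with the seat corners and standing on z = 0.


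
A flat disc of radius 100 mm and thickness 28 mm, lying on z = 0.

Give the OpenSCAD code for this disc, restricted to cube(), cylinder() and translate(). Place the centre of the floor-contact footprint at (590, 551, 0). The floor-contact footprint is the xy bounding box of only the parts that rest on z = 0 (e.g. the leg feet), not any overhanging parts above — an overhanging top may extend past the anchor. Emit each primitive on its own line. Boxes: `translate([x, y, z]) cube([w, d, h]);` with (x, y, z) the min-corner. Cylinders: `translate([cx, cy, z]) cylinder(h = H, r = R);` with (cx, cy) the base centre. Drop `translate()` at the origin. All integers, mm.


translate([590, 551, 0]) cylinder(h = 28, r = 100);


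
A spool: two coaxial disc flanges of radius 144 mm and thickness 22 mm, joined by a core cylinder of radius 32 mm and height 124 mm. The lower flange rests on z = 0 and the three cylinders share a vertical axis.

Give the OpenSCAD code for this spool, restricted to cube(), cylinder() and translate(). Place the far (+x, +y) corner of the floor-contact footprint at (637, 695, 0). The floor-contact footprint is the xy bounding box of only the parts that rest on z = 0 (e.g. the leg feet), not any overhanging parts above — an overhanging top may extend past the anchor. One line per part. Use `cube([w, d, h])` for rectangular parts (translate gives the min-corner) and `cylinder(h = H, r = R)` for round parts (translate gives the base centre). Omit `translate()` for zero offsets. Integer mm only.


translate([493, 551, 0]) cylinder(h = 22, r = 144);
translate([493, 551, 22]) cylinder(h = 124, r = 32);
translate([493, 551, 146]) cylinder(h = 22, r = 144);


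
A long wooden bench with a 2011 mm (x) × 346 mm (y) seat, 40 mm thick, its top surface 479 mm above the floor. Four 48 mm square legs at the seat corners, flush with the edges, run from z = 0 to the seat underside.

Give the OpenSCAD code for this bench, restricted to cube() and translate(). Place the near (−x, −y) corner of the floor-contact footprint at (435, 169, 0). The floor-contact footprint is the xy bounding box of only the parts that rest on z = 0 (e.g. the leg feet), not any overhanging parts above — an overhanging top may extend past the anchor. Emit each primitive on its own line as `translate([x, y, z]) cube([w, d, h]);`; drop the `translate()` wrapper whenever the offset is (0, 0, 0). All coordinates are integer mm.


translate([435, 169, 439]) cube([2011, 346, 40]);
translate([435, 169, 0]) cube([48, 48, 439]);
translate([435, 467, 0]) cube([48, 48, 439]);
translate([2398, 169, 0]) cube([48, 48, 439]);
translate([2398, 467, 0]) cube([48, 48, 439]);


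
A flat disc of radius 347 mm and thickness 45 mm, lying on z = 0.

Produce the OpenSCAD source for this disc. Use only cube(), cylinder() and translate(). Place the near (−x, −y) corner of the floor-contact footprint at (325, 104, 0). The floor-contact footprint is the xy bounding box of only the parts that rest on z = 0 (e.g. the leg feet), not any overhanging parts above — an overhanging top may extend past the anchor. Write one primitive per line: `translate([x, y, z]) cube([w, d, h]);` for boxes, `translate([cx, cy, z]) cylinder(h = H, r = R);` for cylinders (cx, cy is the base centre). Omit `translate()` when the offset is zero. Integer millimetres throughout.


translate([672, 451, 0]) cylinder(h = 45, r = 347);


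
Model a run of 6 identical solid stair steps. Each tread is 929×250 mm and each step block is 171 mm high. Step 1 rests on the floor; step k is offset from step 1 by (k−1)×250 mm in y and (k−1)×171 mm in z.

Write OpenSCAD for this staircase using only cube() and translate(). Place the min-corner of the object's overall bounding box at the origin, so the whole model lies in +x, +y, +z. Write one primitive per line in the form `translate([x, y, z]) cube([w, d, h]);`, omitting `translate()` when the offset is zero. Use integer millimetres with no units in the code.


cube([929, 250, 171]);
translate([0, 250, 171]) cube([929, 250, 171]);
translate([0, 500, 342]) cube([929, 250, 171]);
translate([0, 750, 513]) cube([929, 250, 171]);
translate([0, 1000, 684]) cube([929, 250, 171]);
translate([0, 1250, 855]) cube([929, 250, 171]);


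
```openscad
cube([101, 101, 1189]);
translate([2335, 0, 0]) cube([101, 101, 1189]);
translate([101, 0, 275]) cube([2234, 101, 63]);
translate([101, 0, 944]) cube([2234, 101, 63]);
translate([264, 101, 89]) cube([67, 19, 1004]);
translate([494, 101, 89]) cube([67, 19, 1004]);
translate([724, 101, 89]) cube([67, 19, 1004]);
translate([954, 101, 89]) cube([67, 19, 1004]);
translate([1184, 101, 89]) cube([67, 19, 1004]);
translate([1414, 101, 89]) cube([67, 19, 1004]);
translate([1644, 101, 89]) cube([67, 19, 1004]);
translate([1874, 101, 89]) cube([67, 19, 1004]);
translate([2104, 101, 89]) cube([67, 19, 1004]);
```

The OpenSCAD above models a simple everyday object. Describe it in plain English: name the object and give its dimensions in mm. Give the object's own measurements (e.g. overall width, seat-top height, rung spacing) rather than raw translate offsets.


A fence section. Two 101×101 mm posts, 1189 mm tall, stand on the floor with a clear span of 2234 mm between their inner faces. Two horizontal rails of 101×63 mm section span the gap between the posts with their undersides at z = 275 mm and z = 944 mm, flush with the posts' −y face. 9 pickets, each 67 mm wide, 19 mm thick and 1004 mm tall, are fixed to the +y face of the rails with their bottoms at z = 89 mm, spaced across the span with a 163 mm gap after the −x post and between neighbouring pickets, with 164 mm left before the +x post.


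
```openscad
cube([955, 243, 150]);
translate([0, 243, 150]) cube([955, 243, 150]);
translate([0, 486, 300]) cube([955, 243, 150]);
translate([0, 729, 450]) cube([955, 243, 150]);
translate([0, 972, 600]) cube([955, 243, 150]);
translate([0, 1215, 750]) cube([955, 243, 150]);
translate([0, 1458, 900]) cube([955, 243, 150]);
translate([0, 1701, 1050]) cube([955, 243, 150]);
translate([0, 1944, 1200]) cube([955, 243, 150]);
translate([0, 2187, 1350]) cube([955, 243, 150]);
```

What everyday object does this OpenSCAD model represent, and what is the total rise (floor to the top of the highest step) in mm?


A staircase. The total rise is 1500 mm.

10 identical blocks, each offset up and back from the previous — a staircase. Each step is 150 mm tall and there are 10 of them, so the total rise is 10 × 150 = 1500 mm.


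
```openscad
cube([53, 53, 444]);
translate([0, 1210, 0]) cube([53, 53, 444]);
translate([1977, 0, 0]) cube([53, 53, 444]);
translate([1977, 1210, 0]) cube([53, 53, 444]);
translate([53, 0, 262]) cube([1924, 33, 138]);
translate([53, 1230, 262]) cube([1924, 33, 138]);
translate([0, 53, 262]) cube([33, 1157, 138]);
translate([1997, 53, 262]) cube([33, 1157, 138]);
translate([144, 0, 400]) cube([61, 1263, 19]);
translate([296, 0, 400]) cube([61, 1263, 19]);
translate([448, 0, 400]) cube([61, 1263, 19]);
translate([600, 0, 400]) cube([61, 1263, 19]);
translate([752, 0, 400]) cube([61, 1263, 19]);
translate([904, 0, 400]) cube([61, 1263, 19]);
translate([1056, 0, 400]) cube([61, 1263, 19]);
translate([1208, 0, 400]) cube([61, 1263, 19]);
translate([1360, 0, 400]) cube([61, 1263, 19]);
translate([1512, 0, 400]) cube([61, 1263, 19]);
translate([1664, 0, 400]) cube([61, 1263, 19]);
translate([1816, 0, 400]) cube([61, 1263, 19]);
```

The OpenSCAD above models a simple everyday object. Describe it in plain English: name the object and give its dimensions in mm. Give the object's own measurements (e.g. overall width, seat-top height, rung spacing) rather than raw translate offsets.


A bed frame 2030 mm long (x) by 1263 mm wide (y). Four 53×53 mm corner posts, 444 mm tall, at the corners of the footprint. Four rails of 33 mm thickness and 138 mm height run between adjacent posts with their undersides at z = 262 mm, their outer faces flush with the outside of the frame (the two x-running rails run between the posts' inner faces; the two y-running rails run between the posts' inner faces). 12 slats, each 61 mm wide (x) and 19 mm thick, lie across the top of the two x-running rails, running the full 1263 mm width of the frame in y; along x they sit between the end posts with a 91 mm gap after the −x posts and between neighbouring slats, leaving 100 mm before the +x posts.


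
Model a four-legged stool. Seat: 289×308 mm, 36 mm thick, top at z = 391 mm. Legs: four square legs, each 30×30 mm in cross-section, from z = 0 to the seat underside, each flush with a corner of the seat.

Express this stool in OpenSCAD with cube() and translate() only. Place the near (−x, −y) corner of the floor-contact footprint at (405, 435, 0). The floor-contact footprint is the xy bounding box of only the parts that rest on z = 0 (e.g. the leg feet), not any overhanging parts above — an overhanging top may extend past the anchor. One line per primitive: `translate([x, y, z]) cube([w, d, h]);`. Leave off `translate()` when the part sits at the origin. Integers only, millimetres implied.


// leg_h = 391 - 36 = 355
translate([405, 435, 355]) cube([289, 308, 36]);
translate([405, 435, 0]) cube([30, 30, 355]);
translate([664, 435, 0]) cube([30, 30, 355]);
translate([405, 713, 0]) cube([30, 30, 355]);
translate([664, 713, 0]) cube([30, 30, 355]);


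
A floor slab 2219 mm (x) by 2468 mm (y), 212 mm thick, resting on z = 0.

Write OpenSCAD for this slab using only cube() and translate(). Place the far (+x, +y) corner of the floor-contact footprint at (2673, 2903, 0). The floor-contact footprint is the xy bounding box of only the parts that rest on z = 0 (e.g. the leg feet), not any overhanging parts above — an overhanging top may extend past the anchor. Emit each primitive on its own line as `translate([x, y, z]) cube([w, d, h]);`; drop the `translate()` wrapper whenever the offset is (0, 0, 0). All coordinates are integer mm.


translate([454, 435, 0]) cube([2219, 2468, 212]);


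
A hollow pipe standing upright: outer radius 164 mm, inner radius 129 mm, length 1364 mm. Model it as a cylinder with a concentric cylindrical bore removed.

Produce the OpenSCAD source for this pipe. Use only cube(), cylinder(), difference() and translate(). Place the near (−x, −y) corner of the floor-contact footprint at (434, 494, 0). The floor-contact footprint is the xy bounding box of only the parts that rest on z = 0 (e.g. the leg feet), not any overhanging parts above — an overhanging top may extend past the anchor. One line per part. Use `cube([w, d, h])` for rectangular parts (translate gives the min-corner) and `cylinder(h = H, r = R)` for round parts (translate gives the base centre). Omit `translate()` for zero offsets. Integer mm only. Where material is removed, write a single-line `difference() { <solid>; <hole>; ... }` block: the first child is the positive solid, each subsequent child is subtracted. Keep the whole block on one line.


difference() { translate([598, 658, 0]) cylinder(h = 1364, r = 164); translate([598, 658, 0]) cylinder(h = 1364, r = 129); }


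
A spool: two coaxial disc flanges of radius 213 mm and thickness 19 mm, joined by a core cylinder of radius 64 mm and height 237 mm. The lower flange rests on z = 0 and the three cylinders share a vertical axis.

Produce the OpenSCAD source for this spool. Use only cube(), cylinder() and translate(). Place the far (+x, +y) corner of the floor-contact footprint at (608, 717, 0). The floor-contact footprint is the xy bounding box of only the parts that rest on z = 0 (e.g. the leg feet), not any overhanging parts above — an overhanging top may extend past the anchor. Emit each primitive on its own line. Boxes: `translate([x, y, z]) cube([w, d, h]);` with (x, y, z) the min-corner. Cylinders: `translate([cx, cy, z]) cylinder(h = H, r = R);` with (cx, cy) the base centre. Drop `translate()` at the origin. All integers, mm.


translate([395, 504, 0]) cylinder(h = 19, r = 213);
translate([395, 504, 19]) cylinder(h = 237, r = 64);
translate([395, 504, 256]) cylinder(h = 19, r = 213);


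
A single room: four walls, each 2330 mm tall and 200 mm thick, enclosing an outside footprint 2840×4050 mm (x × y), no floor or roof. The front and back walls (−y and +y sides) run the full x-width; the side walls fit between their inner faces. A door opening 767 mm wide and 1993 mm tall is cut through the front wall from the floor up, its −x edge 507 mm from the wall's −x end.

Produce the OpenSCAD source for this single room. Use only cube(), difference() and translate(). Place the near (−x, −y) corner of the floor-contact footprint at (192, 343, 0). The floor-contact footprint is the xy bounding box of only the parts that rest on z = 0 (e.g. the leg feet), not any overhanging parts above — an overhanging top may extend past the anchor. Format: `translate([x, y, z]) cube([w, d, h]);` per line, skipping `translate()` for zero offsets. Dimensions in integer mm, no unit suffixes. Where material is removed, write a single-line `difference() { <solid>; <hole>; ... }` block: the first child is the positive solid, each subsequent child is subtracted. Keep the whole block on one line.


difference() { translate([192, 343, 0]) cube([2840, 200, 2330]); translate([699, 343, 0]) cube([767, 200, 1993]); }
translate([192, 4193, 0]) cube([2840, 200, 2330]);
translate([192, 543, 0]) cube([200, 3650, 2330]);
translate([2832, 543, 0]) cube([200, 3650, 2330]);


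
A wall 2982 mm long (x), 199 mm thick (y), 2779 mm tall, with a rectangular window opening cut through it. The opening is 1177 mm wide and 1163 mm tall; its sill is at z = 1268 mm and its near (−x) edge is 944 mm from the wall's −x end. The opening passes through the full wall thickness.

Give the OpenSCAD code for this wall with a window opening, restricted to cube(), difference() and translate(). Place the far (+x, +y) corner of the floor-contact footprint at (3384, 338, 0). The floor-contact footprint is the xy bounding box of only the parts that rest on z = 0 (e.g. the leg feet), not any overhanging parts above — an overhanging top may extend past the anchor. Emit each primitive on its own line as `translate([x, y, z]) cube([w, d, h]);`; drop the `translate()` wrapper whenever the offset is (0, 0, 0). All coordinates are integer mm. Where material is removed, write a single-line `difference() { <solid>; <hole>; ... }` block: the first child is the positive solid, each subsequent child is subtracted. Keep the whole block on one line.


difference() { translate([402, 139, 0]) cube([2982, 199, 2779]); translate([1346, 139, 1268]) cube([1177, 199, 1163]); }


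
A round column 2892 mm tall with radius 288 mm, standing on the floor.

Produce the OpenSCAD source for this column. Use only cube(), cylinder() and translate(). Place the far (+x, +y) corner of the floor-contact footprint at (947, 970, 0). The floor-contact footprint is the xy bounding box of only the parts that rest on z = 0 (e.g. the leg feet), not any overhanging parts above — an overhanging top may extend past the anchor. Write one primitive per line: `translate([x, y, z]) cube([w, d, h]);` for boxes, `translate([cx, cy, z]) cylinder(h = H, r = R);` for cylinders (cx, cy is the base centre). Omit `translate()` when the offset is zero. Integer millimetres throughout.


translate([659, 682, 0]) cylinder(h = 2892, r = 288);


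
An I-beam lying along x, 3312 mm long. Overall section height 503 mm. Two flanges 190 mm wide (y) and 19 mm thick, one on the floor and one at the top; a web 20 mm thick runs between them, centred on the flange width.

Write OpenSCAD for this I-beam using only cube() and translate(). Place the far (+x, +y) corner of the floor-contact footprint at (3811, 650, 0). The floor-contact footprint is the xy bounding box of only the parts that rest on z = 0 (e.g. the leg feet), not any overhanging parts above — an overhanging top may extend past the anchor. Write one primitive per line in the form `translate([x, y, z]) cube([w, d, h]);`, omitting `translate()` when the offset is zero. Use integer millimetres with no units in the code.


translate([499, 460, 0]) cube([3312, 190, 19]);
translate([499, 545, 19]) cube([3312, 20, 465]);
translate([499, 460, 484]) cube([3312, 190, 19]);


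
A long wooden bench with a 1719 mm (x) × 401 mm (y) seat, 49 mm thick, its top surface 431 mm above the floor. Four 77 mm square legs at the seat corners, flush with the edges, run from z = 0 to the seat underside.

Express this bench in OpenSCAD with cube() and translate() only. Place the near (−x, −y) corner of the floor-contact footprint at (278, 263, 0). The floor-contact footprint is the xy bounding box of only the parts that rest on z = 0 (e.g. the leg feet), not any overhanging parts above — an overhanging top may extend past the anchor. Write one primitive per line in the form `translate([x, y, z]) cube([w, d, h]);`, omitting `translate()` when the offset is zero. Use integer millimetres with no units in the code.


translate([278, 263, 382]) cube([1719, 401, 49]);
translate([278, 263, 0]) cube([77, 77, 382]);
translate([278, 587, 0]) cube([77, 77, 382]);
translate([1920, 263, 0]) cube([77, 77, 382]);
translate([1920, 587, 0]) cube([77, 77, 382]);


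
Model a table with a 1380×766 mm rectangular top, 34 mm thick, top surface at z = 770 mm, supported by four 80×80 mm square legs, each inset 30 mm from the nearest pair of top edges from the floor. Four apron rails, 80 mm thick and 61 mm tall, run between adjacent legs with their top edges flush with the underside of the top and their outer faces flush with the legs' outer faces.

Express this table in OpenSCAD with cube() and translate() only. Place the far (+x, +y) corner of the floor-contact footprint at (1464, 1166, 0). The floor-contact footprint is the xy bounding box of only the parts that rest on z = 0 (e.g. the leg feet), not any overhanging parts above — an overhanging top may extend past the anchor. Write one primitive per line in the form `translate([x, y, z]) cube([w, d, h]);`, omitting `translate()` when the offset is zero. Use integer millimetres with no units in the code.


translate([114, 430, 736]) cube([1380, 766, 34]);
translate([144, 460, 0]) cube([80, 80, 736]);
translate([1384, 460, 0]) cube([80, 80, 736]);
translate([144, 1086, 0]) cube([80, 80, 736]);
translate([1384, 1086, 0]) cube([80, 80, 736]);
translate([224, 460, 675]) cube([1160, 80, 61]);
translate([224, 1086, 675]) cube([1160, 80, 61]);
translate([144, 540, 675]) cube([80, 546, 61]);
translate([1384, 540, 675]) cube([80, 546, 61]);


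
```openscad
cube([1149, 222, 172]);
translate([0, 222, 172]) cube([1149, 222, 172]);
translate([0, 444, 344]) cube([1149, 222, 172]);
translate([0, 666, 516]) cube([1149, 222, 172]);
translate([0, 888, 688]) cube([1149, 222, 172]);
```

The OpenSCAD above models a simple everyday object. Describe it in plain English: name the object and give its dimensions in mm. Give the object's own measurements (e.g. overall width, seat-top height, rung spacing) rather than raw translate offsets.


A straight staircase of 5 solid steps. Each step is 1149 mm wide (x), 222 mm deep (y, the going) and 172 mm tall (the rise). The first step rests on the floor; each subsequent step sits one going further in +y and one rise higher in +z, directly behind and above the previous step with no overlap.


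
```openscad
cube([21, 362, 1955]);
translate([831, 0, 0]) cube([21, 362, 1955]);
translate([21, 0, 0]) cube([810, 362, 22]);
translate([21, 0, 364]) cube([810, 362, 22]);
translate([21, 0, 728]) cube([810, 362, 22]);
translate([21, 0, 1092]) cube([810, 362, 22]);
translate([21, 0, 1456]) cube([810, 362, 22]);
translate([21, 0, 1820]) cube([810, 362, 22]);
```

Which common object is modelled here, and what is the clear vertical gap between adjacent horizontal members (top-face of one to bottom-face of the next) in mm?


A bookshelf. The clear shelf gap is 342 mm.

Two tall side panels with 6 horizontal boards between them — a bookshelf. The first two shelf undersides are at z = 0 and z = 364; with shelf thickness 22, the clear gap is 364 − 0 − 22 = 342 mm.


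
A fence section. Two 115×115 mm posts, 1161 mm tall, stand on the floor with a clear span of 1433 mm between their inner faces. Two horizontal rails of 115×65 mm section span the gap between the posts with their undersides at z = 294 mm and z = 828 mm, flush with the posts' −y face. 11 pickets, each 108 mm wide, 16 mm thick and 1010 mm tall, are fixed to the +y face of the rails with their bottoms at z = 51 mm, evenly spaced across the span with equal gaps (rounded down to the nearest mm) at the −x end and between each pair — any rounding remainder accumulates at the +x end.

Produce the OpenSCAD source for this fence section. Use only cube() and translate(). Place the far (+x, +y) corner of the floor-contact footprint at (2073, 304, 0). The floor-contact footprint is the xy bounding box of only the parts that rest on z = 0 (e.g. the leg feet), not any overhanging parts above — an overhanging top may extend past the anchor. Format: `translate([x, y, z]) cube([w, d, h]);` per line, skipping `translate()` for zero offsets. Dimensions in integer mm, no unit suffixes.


translate([410, 189, 0]) cube([115, 115, 1161]);
translate([1958, 189, 0]) cube([115, 115, 1161]);
translate([525, 189, 294]) cube([1433, 115, 65]);
translate([525, 189, 828]) cube([1433, 115, 65]);
translate([545, 304, 51]) cube([108, 16, 1010]);
translate([673, 304, 51]) cube([108, 16, 1010]);
translate([801, 304, 51]) cube([108, 16, 1010]);
translate([929, 304, 51]) cube([108, 16, 1010]);
translate([1057, 304, 51]) cube([108, 16, 1010]);
translate([1185, 304, 51]) cube([108, 16, 1010]);
translate([1313, 304, 51]) cube([108, 16, 1010]);
translate([1441, 304, 51]) cube([108, 16, 1010]);
translate([1569, 304, 51]) cube([108, 16, 1010]);
translate([1697, 304, 51]) cube([108, 16, 1010]);
translate([1825, 304, 51]) cube([108, 16, 1010]);


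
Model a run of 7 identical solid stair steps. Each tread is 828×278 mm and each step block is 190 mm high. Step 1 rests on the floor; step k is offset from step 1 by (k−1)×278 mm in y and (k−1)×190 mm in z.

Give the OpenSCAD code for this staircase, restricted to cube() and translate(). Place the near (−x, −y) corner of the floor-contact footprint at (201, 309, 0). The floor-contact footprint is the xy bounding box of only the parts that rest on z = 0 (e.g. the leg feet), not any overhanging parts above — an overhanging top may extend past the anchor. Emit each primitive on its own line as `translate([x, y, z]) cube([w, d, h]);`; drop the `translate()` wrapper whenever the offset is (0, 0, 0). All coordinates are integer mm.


translate([201, 309, 0]) cube([828, 278, 190]);
translate([201, 587, 190]) cube([828, 278, 190]);
translate([201, 865, 380]) cube([828, 278, 190]);
translate([201, 1143, 570]) cube([828, 278, 190]);
translate([201, 1421, 760]) cube([828, 278, 190]);
translate([201, 1699, 950]) cube([828, 278, 190]);
translate([201, 1977, 1140]) cube([828, 278, 190]);


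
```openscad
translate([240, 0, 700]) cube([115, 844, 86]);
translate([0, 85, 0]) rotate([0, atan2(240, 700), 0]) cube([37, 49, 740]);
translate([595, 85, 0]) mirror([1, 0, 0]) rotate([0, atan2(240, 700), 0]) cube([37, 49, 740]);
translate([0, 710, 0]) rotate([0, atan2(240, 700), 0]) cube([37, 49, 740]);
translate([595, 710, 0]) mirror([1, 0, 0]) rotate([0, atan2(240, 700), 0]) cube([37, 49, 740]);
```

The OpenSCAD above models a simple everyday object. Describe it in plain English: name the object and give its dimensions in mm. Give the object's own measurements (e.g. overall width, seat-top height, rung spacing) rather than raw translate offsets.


A sawhorse. A 115×844×86 mm beam (x, y, z) sits on two A-frame leg pairs. Each pair is two raked legs of 37×49 mm section (49 mm along y) splaying symmetrically in x. Each leg rises 700 mm vertically over 240 mm of horizontal reach and is 740 mm long along its own axis. Every leg's outer bottom edge rests on the floor and its outer top edge meets a bottom edge of the beam — the left legs (tilting toward +x) meet the beam's −x bottom edge, the right legs (their mirror images, tilting toward −x) meet its +x bottom edge — so the leg tops tuck under the beam, the beam's underside is 700 mm above the floor, and the feet are 595 mm apart outside-to-outside with the beam centred between them. The two leg pairs are set in 85 mm from either end of the beam.


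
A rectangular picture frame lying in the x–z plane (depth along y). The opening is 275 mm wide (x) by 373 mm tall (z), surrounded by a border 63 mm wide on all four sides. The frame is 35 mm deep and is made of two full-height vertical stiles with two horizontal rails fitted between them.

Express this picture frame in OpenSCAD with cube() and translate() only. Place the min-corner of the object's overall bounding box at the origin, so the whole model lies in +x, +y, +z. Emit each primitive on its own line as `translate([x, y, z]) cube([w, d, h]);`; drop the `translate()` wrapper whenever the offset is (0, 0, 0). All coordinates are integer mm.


cube([63, 35, 499]);
translate([338, 0, 0]) cube([63, 35, 499]);
translate([63, 0, 0]) cube([275, 35, 63]);
translate([63, 0, 436]) cube([275, 35, 63]);


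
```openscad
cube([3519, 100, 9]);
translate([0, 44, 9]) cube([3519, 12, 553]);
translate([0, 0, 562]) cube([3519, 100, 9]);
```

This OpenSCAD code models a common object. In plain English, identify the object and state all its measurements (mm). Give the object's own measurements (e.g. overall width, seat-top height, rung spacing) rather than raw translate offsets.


An I-beam lying along x, 3519 mm long. Overall section height 571 mm. Two flanges 100 mm wide (y) and 9 mm thick, one on the floor and one at the top; a web 12 mm thick runs between them, centred on the flange width.


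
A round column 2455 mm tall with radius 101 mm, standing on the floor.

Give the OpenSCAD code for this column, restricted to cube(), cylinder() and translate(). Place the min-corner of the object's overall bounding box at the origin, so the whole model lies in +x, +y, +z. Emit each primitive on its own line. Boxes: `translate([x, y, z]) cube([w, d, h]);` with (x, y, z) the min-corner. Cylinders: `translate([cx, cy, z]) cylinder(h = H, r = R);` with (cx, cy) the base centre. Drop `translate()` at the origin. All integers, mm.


translate([101, 101, 0]) cylinder(h = 2455, r = 101);


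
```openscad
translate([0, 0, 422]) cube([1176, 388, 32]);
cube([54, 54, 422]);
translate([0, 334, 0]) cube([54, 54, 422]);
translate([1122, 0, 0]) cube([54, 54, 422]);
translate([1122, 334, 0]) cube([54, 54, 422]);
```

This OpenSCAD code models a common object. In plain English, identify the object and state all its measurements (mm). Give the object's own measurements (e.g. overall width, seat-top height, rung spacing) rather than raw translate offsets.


A bench: a 1176×388 mm seat slab, 32 mm thick, top at z = 454 mm, on four 54×54 mm square legs flush with the seat corners and standing on z = 0.


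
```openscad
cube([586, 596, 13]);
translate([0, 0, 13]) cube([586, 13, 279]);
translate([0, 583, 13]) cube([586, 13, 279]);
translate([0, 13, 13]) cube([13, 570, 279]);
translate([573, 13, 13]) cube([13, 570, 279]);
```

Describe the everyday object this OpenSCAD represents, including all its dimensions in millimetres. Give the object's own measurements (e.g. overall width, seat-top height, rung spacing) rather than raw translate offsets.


An open-topped rectangular box: outside dimensions 586×596×292 mm, with a uniform wall and base thickness of 13 mm. The base is a full 586×596 slab on the floor; four walls sit on top of the base. The front and back walls (the −y and +y sides) span the full width; the two side walls fit between them.


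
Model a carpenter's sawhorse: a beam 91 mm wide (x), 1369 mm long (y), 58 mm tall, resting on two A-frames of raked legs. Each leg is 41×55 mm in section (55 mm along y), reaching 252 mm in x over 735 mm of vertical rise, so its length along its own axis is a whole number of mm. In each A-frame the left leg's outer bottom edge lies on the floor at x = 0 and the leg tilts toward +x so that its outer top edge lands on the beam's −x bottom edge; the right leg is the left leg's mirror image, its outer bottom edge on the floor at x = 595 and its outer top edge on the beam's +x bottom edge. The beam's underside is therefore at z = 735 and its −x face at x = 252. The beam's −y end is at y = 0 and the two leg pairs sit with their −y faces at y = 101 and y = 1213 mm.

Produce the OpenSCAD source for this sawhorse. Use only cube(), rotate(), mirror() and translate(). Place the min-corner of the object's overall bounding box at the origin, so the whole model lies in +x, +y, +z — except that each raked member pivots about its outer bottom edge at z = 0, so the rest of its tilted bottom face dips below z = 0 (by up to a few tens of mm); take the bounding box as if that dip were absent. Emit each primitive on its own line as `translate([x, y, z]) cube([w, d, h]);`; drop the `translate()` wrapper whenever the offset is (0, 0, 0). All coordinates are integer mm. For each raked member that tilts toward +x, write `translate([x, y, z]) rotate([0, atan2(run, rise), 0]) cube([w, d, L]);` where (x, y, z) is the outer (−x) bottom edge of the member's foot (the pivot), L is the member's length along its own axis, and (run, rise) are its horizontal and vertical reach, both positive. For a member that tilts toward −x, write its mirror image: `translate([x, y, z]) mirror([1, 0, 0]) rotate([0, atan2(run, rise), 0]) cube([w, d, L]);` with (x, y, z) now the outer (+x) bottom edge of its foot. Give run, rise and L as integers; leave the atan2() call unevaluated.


translate([252, 0, 735]) cube([91, 1369, 58]);
translate([0, 101, 0]) rotate([0, atan2(252, 735), 0]) cube([41, 55, 777]);
translate([595, 101, 0]) mirror([1, 0, 0]) rotate([0, atan2(252, 735), 0]) cube([41, 55, 777]);
translate([0, 1213, 0]) rotate([0, atan2(252, 735), 0]) cube([41, 55, 777]);
translate([595, 1213, 0]) mirror([1, 0, 0]) rotate([0, atan2(252, 735), 0]) cube([41, 55, 777]);


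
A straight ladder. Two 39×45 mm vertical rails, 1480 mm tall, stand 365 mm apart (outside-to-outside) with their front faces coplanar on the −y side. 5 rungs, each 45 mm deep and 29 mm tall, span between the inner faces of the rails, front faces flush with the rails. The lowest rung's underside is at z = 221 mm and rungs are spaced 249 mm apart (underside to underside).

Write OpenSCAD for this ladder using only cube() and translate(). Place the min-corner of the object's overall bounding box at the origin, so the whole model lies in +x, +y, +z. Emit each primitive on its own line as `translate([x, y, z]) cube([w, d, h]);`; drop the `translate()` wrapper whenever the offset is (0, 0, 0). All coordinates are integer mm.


cube([39, 45, 1480]);
translate([326, 0, 0]) cube([39, 45, 1480]);
translate([39, 0, 221]) cube([287, 45, 29]);
translate([39, 0, 470]) cube([287, 45, 29]);
translate([39, 0, 719]) cube([287, 45, 29]);
translate([39, 0, 968]) cube([287, 45, 29]);
translate([39, 0, 1217]) cube([287, 45, 29]);


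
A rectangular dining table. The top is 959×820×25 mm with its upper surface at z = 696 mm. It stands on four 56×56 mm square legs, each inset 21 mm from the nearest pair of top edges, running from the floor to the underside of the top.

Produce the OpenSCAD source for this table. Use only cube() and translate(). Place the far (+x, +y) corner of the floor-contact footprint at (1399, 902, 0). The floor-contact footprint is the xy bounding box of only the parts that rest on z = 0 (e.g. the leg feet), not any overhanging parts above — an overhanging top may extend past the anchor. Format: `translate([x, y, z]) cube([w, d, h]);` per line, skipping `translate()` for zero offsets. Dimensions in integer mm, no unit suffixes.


translate([461, 103, 671]) cube([959, 820, 25]);
translate([482, 124, 0]) cube([56, 56, 671]);
translate([1343, 124, 0]) cube([56, 56, 671]);
translate([482, 846, 0]) cube([56, 56, 671]);
translate([1343, 846, 0]) cube([56, 56, 671]);


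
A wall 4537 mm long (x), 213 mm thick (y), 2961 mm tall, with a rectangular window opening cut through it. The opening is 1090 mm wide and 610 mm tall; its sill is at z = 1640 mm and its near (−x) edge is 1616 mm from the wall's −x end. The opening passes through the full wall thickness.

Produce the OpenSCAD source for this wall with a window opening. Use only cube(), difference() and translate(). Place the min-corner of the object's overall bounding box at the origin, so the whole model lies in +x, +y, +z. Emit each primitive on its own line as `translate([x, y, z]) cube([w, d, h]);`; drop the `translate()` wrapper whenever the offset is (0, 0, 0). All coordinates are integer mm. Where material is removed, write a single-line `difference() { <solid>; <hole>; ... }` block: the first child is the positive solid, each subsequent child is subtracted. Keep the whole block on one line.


difference() { cube([4537, 213, 2961]); translate([1616, 0, 1640]) cube([1090, 213, 610]); }


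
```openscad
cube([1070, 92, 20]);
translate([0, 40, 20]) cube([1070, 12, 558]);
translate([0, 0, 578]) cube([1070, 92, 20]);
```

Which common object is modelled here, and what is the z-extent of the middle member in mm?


An I-beam. The web height is 558 mm.

Two wide flanges with a thin centred web — an I-beam. Overall 598 mm minus two 20 mm flanges gives a web of 598 − 2·20 = 558 mm.


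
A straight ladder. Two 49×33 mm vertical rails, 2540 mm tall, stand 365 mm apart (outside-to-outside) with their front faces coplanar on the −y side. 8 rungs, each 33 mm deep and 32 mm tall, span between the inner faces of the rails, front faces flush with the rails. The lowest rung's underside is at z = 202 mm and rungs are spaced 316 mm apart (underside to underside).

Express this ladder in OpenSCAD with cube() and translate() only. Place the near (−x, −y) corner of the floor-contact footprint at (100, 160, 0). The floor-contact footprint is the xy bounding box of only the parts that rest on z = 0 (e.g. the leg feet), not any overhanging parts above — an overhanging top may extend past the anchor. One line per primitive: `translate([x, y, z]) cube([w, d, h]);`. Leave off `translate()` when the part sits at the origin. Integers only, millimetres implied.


translate([100, 160, 0]) cube([49, 33, 2540]);
translate([416, 160, 0]) cube([49, 33, 2540]);
translate([149, 160, 202]) cube([267, 33, 32]);
translate([149, 160, 518]) cube([267, 33, 32]);
translate([149, 160, 834]) cube([267, 33, 32]);
translate([149, 160, 1150]) cube([267, 33, 32]);
translate([149, 160, 1466]) cube([267, 33, 32]);
translate([149, 160, 1782]) cube([267, 33, 32]);
translate([149, 160, 2098]) cube([267, 33, 32]);
translate([149, 160, 2414]) cube([267, 33, 32]);


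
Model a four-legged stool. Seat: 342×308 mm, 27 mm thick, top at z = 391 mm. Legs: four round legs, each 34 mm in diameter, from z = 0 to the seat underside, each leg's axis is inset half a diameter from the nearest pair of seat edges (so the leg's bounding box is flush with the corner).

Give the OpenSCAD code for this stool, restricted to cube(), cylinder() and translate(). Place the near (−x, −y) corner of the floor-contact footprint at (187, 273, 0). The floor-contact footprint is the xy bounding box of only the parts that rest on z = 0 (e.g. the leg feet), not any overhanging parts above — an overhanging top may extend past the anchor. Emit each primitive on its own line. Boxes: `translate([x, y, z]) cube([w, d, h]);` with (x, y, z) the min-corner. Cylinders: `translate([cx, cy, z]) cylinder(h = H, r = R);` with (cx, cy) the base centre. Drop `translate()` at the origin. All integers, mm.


// leg_h = 391 - 27 = 364
translate([187, 273, 364]) cube([342, 308, 27]);
translate([204, 290, 0]) cylinder(h = 364, r = 17);
translate([512, 290, 0]) cylinder(h = 364, r = 17);
translate([204, 564, 0]) cylinder(h = 364, r = 17);
translate([512, 564, 0]) cylinder(h = 364, r = 17);
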